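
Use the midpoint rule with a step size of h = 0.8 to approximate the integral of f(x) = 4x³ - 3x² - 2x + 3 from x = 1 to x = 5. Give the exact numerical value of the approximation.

480.96

h = (5 − 1)/5 = 0.8.
Midpoints m₁,…,m₅ = 1.4, 2.2, 3, 3.8, 4.6.
f(m₁)=5.296, f(m₂)=26.672, f(m₃)=78, f(m₄)=171.568, f(m₅)=319.664.
h·[f(m₁) + f(m₂) + f(m₃) + f(m₄) + f(m₅)] = 0.8·(601.2) = 480.96.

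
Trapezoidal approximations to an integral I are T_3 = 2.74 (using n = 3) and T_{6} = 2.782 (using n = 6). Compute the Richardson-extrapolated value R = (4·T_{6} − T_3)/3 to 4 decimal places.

2.7960

R = (4·T_{6} − T_3) / 3 = (4·2.782 − 2.74)/3 = (8.388)/3 = 2.7960.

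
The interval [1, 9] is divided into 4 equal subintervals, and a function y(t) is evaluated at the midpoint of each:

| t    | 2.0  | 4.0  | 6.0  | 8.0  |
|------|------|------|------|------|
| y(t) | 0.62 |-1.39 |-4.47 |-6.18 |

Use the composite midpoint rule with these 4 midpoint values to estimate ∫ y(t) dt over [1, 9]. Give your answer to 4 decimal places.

-22.8400

h = 2, n = 4.
h·[y(m₁) + y(m₂) + y(m₃) + y(m₄)] = 2·(-11.42) = -22.8400.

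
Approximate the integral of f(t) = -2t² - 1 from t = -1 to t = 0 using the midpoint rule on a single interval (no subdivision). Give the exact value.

-1.5

M = (b−a)·f(-0.5) = 1·(-1.5) = -1.5.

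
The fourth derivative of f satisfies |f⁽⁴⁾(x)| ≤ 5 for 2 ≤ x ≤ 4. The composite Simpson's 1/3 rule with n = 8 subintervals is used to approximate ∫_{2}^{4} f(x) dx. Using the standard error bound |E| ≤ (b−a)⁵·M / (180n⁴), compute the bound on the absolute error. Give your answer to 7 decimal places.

0.0002170

|E| ≤ (2)⁵·5 / (180·8⁴) = 160/737280 = 0.0002170.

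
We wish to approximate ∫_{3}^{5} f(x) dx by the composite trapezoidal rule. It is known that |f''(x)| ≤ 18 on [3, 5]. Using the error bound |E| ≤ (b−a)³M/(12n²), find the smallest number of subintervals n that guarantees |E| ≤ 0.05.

16

Need 144/(12n²) ≤ 0.05.
n² ≥ 144/(12·0.05) = 240 ⇒ n ≥ 15.4919, so the smallest n is 16.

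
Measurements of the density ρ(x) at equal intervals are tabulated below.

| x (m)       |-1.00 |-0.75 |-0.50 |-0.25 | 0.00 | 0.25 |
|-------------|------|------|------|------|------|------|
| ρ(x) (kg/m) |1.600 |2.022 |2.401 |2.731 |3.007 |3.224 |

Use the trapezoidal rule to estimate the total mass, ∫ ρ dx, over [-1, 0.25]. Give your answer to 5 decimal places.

h = 0.25, n = 5.
(h/2)·[y₀ + 2y₁ + 2y₂ + 2y₃ + 2y₄ + y₅] = 0.125·(25.146) = 3.14325.

3.14325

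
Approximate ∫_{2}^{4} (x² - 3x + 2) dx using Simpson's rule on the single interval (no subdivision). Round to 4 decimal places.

S = (b−a)/6 · [f(2) + 4f(3) + f(4)] = 0.333333·[0 + 4·2 + 6] = 4.6667.

4.6667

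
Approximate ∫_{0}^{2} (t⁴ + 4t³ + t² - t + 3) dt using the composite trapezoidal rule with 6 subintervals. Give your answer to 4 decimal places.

29.8436

h = (2 − 0)/6 = 0.333333.
Nodes t₀,…,t₆ = 0, 0.333333, 0.666667, 1, 1.333333, 1.666667, 2.
f(t) = t⁴ + 4t³ + t² - t + 3: f₀=3, f₁=2.938272, f₂=4.160494, f₃=8, f₄=16.086420, f₅=30.345679, f₆=53.
(h/2)·[f₀ + 2f₁ + 2f₂ + 2f₃ + 2f₄ + 2f₅ + f₆] = 0.166667·(179.061728) = 29.8436.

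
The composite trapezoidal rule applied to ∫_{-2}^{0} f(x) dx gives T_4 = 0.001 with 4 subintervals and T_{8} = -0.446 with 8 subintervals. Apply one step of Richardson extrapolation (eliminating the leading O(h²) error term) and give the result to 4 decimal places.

R = (4·T_{8} − T_4) / 3 = (4·(-0.446) − 0.001)/3 = (-1.785)/3 = -0.5950.

-0.5950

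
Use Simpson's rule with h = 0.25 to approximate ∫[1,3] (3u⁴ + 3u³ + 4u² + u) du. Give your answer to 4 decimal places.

243.8698

h = (3 − 1)/8 = 0.25.
Nodes u₀,…,u₈ = 1, 1.25, 1.5, 1.75, 2, 2.25, 2.5, 2.75, 3.
f(u) = 3u⁴ + 3u³ + 4u² + u: f₀=11, f₁=20.68359375, f₂=35.8125, f₃=58.21484375, f₄=90, f₅=133.55859375, f₆=191.5625, f₇=266.96484375, f₈=363.
(h/3)·[f₀ + 4f₁ + 2f₂ + 4f₃ + 2f₄ + 4f₅ + 2f₆ + 4f₇ + f₈] = 0.083333·(2926.4375) = 243.8698.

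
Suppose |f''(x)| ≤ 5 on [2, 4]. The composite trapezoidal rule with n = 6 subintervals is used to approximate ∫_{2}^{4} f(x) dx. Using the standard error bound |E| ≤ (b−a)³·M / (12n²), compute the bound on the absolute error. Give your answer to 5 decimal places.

0.09259

|E| ≤ (2)³·5 / (12·6²) = 40/432 = 0.09259.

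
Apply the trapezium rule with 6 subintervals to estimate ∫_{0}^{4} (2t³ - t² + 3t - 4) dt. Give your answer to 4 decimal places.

h = (4 − 0)/6 = 0.666667.
Nodes t₀,…,t₆ = 0, 0.666667, 1.333333, 2, 2.666667, 3.333333, 4.
f(t) = 2t³ - t² + 3t - 4: f₀=-4, f₁=-1.851852, f₂=2.962963, f₃=14, f₄=34.814815, f₅=68.962963, f₆=120.
(h/2)·[f₀ + 2f₁ + 2f₂ + 2f₃ + 2f₄ + 2f₅ + f₆] = 0.333333·(353.777778) = 117.9259.

117.9259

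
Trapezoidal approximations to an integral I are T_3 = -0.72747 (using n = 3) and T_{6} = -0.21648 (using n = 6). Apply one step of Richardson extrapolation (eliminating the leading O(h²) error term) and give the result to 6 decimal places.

R = (4·T_{6} − T_3) / 3 = (4·(-0.21648) − (-0.72747))/3 = (-0.13845)/3 = -0.046150.

-0.046150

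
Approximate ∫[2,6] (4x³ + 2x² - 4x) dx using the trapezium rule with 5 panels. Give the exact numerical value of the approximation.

1376

h = (6 − 2)/5 = 0.8.
Nodes x₀,…,x₅ = 2, 2.8, 3.6, 4.4, 5.2, 6.
f(x) = 4x³ + 2x² - 4x: f₀=32, f₁=92.288, f₂=198.144, f₃=361.856, f₄=595.712, f₅=912.
(h/2)·[f₀ + 2f₁ + 2f₂ + 2f₃ + 2f₄ + f₅] = 0.4·(3440) = 1376.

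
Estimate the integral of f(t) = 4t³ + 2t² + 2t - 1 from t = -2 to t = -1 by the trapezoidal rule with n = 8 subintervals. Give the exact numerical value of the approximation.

h = (-1 − (-2))/8 = 0.125.
Nodes t₀,…,t₈ = -2, -1.875, -1.75, -1.625, -1.5, -1.375, -1.25, -1.125, -1.
f(t) = 4t³ + 2t² + 2t - 1: f₀=-29, f₁=-24.0859375, f₂=-19.8125, f₃=-16.1328125, f₄=-13, f₅=-10.3671875, f₆=-8.1875, f₇=-6.4140625, f₈=-5.
(h/2)·[f₀ + 2f₁ + 2f₂ + 2f₃ + 2f₄ + 2f₅ + 2f₆ + 2f₇ + f₈] = 0.0625·(-230) = -14.375.

-14.375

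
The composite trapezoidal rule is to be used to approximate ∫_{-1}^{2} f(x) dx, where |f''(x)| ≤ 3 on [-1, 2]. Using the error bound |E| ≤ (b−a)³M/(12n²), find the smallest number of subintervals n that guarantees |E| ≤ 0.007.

32

Need 81/(12n²) ≤ 0.007.
n² ≥ 81/(12·0.007) = 964.286 ⇒ n ≥ 31.0530, so the smallest n is 32.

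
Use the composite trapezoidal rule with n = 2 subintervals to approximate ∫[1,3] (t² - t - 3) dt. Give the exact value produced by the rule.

-1

h = (3 − 1)/2 = 1.
Nodes t₀,…,t₂ = 1, 2, 3.
f(t) = t² - t - 3: f₀=-3, f₁=-1, f₂=3.
(h/2)·[f₀ + 2f₁ + f₂] = 0.5·(-2) = -1.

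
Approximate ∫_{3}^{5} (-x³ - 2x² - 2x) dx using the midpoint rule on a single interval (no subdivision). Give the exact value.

-208

M = (b−a)·f(4) = 2·(-104) = -208.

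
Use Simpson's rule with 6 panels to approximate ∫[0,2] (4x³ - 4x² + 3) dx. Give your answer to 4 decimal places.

11.3333

h = (2 − 0)/6 = 0.333333.
Nodes x₀,…,x₆ = 0, 0.333333, 0.666667, 1, 1.333333, 1.666667, 2.
f(x) = 4x³ - 4x² + 3: f₀=3, f₁=2.703704, f₂=2.407407, f₃=3, f₄=5.370370, f₅=10.407407, f₆=19.
(h/3)·[f₀ + 4f₁ + 2f₂ + 4f₃ + 2f₄ + 4f₅ + f₆] = 0.111111·(102) = 11.3333.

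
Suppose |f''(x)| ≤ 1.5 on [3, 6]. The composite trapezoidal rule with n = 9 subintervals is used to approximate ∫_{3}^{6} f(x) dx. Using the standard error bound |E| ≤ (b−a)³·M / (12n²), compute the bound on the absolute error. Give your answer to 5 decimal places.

|E| ≤ (3)³·1.5 / (12·9²) = 40.5/972 = 0.04167.

0.04167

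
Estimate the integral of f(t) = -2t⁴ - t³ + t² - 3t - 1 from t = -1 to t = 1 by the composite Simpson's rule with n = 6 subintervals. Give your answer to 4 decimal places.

-2.1399

h = (1 − (-1))/6 = 0.333333.
Nodes t₀,…,t₆ = -1, -0.666667, -0.333333, 0, 0.333333, 0.666667, 1.
f(t) = -2t⁴ - t³ + t² - 3t - 1: f₀=2, f₁=1.345679, f₂=0.123457, f₃=-1, f₄=-1.950617, f₅=-3.246914, f₆=-6.
(h/3)·[f₀ + 4f₁ + 2f₂ + 4f₃ + 2f₄ + 4f₅ + f₆] = 0.111111·(-19.259259) = -2.1399.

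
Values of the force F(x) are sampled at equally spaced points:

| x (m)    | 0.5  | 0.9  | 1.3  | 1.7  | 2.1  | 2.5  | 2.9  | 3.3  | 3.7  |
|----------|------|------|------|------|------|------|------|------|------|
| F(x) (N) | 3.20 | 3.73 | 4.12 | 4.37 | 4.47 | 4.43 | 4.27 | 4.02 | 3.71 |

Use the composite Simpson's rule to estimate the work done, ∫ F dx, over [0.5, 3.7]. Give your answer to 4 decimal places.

13.1773

h = 0.4, n = 8.
(h/3)·[y₀ + 4y₁ + 2y₂ + 4y₃ + 2y₄ + 4y₅ + 2y₆ + 4y₇ + y₈] = 0.133333·(98.83) = 13.1773.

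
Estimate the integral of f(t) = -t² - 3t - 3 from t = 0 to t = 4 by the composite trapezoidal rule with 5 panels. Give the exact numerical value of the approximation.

-57.76

h = (4 − 0)/5 = 0.8.
Nodes t₀,…,t₅ = 0, 0.8, 1.6, 2.4, 3.2, 4.
f(t) = -t² - 3t - 3: f₀=-3, f₁=-6.04, f₂=-10.36, f₃=-15.96, f₄=-22.84, f₅=-31.
(h/2)·[f₀ + 2f₁ + 2f₂ + 2f₃ + 2f₄ + f₅] = 0.4·(-144.4) = -57.76.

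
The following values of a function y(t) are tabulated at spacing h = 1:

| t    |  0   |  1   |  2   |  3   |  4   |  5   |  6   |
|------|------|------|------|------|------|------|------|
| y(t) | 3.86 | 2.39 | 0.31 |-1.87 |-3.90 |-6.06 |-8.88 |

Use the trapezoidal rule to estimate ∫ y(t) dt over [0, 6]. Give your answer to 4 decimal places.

-11.6400

h = 1, n = 6.
(h/2)·[y₀ + 2y₁ + 2y₂ + 2y₃ + 2y₄ + 2y₅ + y₆] = 0.5·(-23.28) = -11.6400.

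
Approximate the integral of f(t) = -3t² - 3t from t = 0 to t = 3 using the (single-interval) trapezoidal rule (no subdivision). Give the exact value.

-54

T = (b−a)/2 · [f(0) + f(3)] = 1.5·[0 + (-36)] = -54.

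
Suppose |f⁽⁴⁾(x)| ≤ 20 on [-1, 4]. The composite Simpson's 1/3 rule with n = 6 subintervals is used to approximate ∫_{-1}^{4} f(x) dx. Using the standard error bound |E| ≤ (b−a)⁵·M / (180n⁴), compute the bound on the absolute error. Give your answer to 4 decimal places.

|E| ≤ (5)⁵·20 / (180·6⁴) = 62500/233280 = 0.2679.

0.2679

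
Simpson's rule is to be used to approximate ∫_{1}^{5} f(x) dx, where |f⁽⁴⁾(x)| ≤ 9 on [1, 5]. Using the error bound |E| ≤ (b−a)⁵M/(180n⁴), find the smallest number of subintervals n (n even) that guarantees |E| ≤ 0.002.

14

Need 9216/(180n⁴) ≤ 0.002.
n⁴ ≥ 9216/(180·0.002) = 25600 ⇒ n ≥ 12.6491, so the smallest even n is 14. (n must be even for Simpson's rule.)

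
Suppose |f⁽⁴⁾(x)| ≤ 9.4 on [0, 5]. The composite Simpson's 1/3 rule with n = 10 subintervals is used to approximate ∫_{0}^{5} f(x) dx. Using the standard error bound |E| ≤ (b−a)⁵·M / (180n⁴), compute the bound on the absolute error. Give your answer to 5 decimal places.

|E| ≤ (5)⁵·9.4 / (180·10⁴) = 29375/1800000 = 0.01632.

0.01632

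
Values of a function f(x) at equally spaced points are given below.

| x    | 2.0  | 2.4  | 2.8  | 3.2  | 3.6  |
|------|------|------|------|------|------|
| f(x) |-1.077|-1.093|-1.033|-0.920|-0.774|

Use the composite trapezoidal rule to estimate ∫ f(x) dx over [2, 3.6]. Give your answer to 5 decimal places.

-1.58860

h = 0.4, n = 4.
(h/2)·[y₀ + 2y₁ + 2y₂ + 2y₃ + y₄] = 0.2·(-7.943) = -1.58860.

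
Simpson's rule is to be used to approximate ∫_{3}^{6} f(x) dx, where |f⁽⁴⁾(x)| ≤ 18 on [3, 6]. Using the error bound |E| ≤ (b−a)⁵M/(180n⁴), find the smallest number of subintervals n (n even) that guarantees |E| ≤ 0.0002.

Need 4374/(180n⁴) ≤ 0.0002.
n⁴ ≥ 4374/(180·0.0002) = 121500 ⇒ n ≥ 18.6700, so the smallest even n is 20. (n must be even for Simpson's rule.)

20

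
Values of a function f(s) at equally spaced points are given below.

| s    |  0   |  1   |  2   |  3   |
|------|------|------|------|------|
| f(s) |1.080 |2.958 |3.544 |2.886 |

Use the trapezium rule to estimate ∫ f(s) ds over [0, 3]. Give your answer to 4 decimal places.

8.4850

h = 1, n = 3.
(h/2)·[y₀ + 2y₁ + 2y₂ + y₃] = 0.5·(16.970) = 8.4850.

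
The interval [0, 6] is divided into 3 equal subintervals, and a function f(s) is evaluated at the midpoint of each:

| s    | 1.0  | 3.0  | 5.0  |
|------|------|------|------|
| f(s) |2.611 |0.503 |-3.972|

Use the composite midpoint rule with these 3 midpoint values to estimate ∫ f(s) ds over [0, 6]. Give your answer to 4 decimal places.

h = 2, n = 3.
h·[y(m₁) + y(m₂) + y(m₃)] = 2·(-0.858) = -1.7160.

-1.7160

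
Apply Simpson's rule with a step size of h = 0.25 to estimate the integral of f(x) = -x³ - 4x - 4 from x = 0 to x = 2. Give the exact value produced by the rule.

h = (2 − 0)/8 = 0.25.
Nodes x₀,…,x₈ = 0, 0.25, 0.5, 0.75, 1, 1.25, 1.5, 1.75, 2.
f(x) = -x³ - 4x - 4: f₀=-4, f₁=-5.015625, f₂=-6.125, f₃=-7.421875, f₄=-9, f₅=-10.953125, f₆=-13.375, f₇=-16.359375, f₈=-20.
(h/3)·[f₀ + 4f₁ + 2f₂ + 4f₃ + 2f₄ + 4f₅ + 2f₆ + 4f₇ + f₈] = 0.083333·(-240) = -20.

-20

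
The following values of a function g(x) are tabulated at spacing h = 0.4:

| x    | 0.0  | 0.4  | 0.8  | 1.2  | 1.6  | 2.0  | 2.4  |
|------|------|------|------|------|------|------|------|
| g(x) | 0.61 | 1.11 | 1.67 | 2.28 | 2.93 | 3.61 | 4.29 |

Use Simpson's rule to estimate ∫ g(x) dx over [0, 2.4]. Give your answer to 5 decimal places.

5.61333

h = 0.4, n = 6.
(h/3)·[y₀ + 4y₁ + 2y₂ + 4y₃ + 2y₄ + 4y₅ + y₆] = 0.133333·(42.10) = 5.61333.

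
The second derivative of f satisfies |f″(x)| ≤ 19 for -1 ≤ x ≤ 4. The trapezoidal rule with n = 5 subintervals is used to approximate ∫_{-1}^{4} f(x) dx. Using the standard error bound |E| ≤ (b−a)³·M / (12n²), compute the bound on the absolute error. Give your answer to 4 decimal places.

7.9167

|E| ≤ (5)³·19 / (12·5²) = 2375/300 = 7.9167.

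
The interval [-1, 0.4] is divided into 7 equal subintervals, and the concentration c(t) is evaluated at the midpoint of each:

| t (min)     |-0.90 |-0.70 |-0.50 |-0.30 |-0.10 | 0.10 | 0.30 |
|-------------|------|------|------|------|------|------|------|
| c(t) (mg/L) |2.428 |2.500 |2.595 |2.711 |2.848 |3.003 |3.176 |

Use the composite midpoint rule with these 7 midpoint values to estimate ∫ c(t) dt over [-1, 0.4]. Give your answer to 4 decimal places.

h = 0.2, n = 7.
h·[y(m₁) + y(m₂) + y(m₃) + y(m₄) + y(m₅) + y(m₆) + y(m₇)] = 0.2·(19.261) = 3.8522.

3.8522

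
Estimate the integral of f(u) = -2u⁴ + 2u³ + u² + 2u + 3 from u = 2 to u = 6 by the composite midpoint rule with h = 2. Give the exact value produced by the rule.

-2104

h = (6 − 2)/2 = 2.
Midpoints m₁,…,m₂ = 3, 5.
f(m₁)=-90, f(m₂)=-962.
h·[f(m₁) + f(m₂)] = 2·(-1052) = -2104.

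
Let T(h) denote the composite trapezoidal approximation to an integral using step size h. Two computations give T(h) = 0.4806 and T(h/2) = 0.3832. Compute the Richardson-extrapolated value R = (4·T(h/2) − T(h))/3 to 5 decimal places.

0.35073

R = (4·T(h/2) − T(h)) / 3 = (4·0.3832 − 0.4806)/3 = (1.0522)/3 = 0.35073.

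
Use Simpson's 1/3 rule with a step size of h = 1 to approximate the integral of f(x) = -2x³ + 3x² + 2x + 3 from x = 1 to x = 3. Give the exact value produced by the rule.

0

h = (3 − 1)/2 = 1.
Nodes x₀,…,x₂ = 1, 2, 3.
f(x) = -2x³ + 3x² + 2x + 3: f₀=6, f₁=3, f₂=-18.
(h/3)·[f₀ + 4f₁ + f₂] = 0.333333·(0) = 0.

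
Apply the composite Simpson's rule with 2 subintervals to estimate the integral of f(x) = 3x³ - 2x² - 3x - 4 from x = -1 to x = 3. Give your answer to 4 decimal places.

13.3333

h = (3 − (-1))/2 = 2.
Nodes x₀,…,x₂ = -1, 1, 3.
f(x) = 3x³ - 2x² - 3x - 4: f₀=-6, f₁=-6, f₂=50.
(h/3)·[f₀ + 4f₁ + f₂] = 0.666667·(20) = 13.3333.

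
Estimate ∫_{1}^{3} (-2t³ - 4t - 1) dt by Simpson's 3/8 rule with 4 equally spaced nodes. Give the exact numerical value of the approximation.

h = (3 − 1)/3 = 0.666667.
Nodes t₀,…,t₃ = 1, 1.666667, 2.333333, 3.
f(t) = -2t³ - 4t - 1: f₀=-7, f₁=-16.925926, f₂=-35.740741, f₃=-67.
(3h/8)·[f₀ + 3f₁ + 3f₂ + f₃] = 0.25·(-232) = -58.

-58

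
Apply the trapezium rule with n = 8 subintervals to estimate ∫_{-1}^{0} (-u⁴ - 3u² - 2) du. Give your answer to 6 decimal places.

h = (0 − (-1))/8 = 0.125.
Nodes u₀,…,u₈ = -1, -0.875, -0.75, -0.625, -0.5, -0.375, -0.25, -0.125, 0.
f(u) = -u⁴ - 3u² - 2: f₀=-6, f₁=-4.883056640625, f₂=-4.00390625, f₃=-3.324462890625, f₄=-2.8125, f₅=-2.441650390625, f₆=-2.19140625, f₇=-2.047119140625, f₈=-2.
(h/2)·[f₀ + 2f₁ + 2f₂ + 2f₃ + 2f₄ + 2f₅ + 2f₆ + 2f₇ + f₈] = 0.0625·(-51.408203125) = -3.213013.

-3.213013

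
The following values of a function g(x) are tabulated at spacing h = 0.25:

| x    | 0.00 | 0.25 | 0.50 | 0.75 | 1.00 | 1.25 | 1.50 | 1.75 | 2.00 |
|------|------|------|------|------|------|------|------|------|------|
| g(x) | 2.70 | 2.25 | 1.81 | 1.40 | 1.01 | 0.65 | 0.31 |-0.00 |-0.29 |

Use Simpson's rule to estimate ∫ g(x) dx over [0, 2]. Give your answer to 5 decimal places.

2.15583

h = 0.25, n = 8.
(h/3)·[y₀ + 4y₁ + 2y₂ + 4y₃ + 2y₄ + 4y₅ + 2y₆ + 4y₇ + y₈] = 0.083333·(25.87) = 2.15583.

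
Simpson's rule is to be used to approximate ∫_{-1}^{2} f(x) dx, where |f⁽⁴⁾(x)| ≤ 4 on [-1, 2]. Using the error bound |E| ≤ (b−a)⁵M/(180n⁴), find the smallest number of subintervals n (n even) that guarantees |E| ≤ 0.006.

6

Need 972/(180n⁴) ≤ 0.006.
n⁴ ≥ 972/(180·0.006) = 900 ⇒ n ≥ 5.4772, so the smallest even n is 6. (n must be even for Simpson's rule.)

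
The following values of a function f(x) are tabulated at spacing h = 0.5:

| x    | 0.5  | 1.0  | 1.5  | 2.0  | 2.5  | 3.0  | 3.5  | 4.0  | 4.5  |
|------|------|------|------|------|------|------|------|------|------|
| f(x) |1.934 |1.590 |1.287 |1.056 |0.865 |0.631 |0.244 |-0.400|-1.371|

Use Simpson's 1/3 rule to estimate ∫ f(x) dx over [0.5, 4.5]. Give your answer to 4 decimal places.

2.8105

h = 0.5, n = 8.
(h/3)·[y₀ + 4y₁ + 2y₂ + 4y₃ + 2y₄ + 4y₅ + 2y₆ + 4y₇ + y₈] = 0.166667·(16.863) = 2.8105.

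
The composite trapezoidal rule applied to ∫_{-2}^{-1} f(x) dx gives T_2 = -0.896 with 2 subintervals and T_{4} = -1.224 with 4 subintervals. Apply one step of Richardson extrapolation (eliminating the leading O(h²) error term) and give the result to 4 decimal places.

R = (4·T_{4} − T_2) / 3 = (4·(-1.224) − (-0.896))/3 = (-4.000)/3 = -1.3333.

-1.3333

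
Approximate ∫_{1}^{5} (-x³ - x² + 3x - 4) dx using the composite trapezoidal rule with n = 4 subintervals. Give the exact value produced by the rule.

h = (5 − 1)/4 = 1.
Nodes x₀,…,x₄ = 1, 2, 3, 4, 5.
f(x) = -x³ - x² + 3x - 4: f₀=-3, f₁=-10, f₂=-31, f₃=-72, f₄=-139.
(h/2)·[f₀ + 2f₁ + 2f₂ + 2f₃ + f₄] = 0.5·(-368) = -184.

-184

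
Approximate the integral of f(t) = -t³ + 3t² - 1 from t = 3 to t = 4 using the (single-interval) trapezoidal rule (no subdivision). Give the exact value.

-9

T = (b−a)/2 · [f(3) + f(4)] = 0.5·[(-1) + (-17)] = -9.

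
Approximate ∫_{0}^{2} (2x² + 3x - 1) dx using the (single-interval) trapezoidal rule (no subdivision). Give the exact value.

12

T = (b−a)/2 · [f(0) + f(2)] = 1·[(-1) + 13] = 12.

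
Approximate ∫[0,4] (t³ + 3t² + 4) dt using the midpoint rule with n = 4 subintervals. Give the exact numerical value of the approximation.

141

h = (4 − 0)/4 = 1.
Midpoints m₁,…,m₄ = 0.5, 1.5, 2.5, 3.5.
f(m₁)=4.875, f(m₂)=14.125, f(m₃)=38.375, f(m₄)=83.625.
h·[f(m₁) + f(m₂) + f(m₃) + f(m₄)] = 1·(141) = 141.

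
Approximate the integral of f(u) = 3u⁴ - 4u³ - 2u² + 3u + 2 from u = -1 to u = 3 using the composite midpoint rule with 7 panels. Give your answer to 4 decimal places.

64.7230

h = (3 − (-1))/7 = 0.571429.
Midpoints m₁,…,m₇ = -0.714286, -0.142857, 0.428571, 1, 1.571429, 2.142857, 2.714286.
f(m₁)=1.075385, f(m₂)=1.543524, f(m₃)=2.704706, f(m₄)=2, f(m₅)=4.547272, f(m₆)=23.141191, f(m₇)=78.253228.
h·[f(m₁) + f(m₂) + f(m₃) + f(m₄) + f(m₅) + f(m₆) + f(m₇)] = 0.571429·(113.265306) = 64.7230.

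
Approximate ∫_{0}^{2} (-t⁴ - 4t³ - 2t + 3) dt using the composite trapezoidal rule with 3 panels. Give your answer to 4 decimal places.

h = (2 − 0)/3 = 0.666667.
Nodes t₀,…,t₃ = 0, 0.666667, 1.333333, 2.
f(t) = -t⁴ - 4t³ - 2t + 3: f₀=3, f₁=0.283951, f₂=-12.308642, f₃=-49.
(h/2)·[f₀ + 2f₁ + 2f₂ + f₃] = 0.333333·(-70.049383) = -23.3498.

-23.3498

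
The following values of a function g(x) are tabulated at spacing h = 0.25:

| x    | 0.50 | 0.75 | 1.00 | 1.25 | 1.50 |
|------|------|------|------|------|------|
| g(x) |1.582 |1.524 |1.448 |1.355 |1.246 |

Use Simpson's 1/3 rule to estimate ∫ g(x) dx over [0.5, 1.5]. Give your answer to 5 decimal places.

h = 0.25, n = 4.
(h/3)·[y₀ + 4y₁ + 2y₂ + 4y₃ + y₄] = 0.083333·(17.240) = 1.43667.

1.43667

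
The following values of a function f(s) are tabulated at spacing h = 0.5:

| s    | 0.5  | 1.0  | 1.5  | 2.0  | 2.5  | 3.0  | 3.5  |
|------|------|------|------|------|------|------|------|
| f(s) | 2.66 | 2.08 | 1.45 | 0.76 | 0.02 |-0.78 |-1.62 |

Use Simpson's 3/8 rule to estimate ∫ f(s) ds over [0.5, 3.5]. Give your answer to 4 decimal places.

2.0381

h = 0.5, n = 6.
(3h/8)·[y₀ + 3y₁ + 3y₂ + 2y₃ + 3y₄ + 3y₅ + y₆] = 0.1875·(10.87) = 2.0381.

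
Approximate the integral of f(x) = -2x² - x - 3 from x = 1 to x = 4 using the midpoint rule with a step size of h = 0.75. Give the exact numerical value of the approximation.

-58.21875

h = (4 − 1)/4 = 0.75.
Midpoints m₁,…,m₄ = 1.375, 2.125, 2.875, 3.625.
f(m₁)=-8.15625, f(m₂)=-14.15625, f(m₃)=-22.40625, f(m₄)=-32.90625.
h·[f(m₁) + f(m₂) + f(m₃) + f(m₄)] = 0.75·(-77.625) = -58.21875.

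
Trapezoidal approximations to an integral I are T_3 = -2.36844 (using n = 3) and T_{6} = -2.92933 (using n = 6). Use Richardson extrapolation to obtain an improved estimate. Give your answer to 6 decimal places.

R = (4·T_{6} − T_3) / 3 = (4·(-2.92933) − (-2.36844))/3 = (-9.34888)/3 = -3.116293.

-3.116293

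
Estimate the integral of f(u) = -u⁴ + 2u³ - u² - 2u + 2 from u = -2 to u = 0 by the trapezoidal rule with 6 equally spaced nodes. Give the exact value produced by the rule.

h = (0 − (-2))/5 = 0.4.
Nodes u₀,…,u₅ = -2, -1.6, -1.2, -0.8, -0.4, 0.
f(u) = -u⁴ + 2u³ - u² - 2u + 2: f₀=-30, f₁=-12.1056, f₂=-2.5696, f₃=1.5264, f₄=2.4864, f₅=2.
(h/2)·[f₀ + 2f₁ + 2f₂ + 2f₃ + 2f₄ + f₅] = 0.2·(-49.3248) = -9.86496.

-9.86496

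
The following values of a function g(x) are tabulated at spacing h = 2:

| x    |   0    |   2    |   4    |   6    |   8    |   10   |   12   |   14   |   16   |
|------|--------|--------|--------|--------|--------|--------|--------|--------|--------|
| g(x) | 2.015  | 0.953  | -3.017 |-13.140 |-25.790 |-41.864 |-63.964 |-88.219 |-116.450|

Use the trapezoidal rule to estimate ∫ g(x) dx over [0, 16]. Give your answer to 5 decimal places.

-584.51700

h = 2, n = 8.
(h/2)·[y₀ + 2y₁ + 2y₂ + 2y₃ + 2y₄ + 2y₅ + 2y₆ + 2y₇ + y₈] = 1·(-584.517) = -584.51700.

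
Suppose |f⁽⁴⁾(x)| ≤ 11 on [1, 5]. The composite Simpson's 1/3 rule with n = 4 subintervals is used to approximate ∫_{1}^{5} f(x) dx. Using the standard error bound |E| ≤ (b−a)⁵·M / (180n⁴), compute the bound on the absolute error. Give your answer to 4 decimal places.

|E| ≤ (4)⁵·11 / (180·4⁴) = 11264/46080 = 0.2444.

0.2444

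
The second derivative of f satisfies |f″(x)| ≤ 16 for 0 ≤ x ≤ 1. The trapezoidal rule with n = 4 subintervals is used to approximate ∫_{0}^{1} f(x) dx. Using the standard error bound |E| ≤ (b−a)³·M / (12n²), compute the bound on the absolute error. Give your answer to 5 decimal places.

0.08333

|E| ≤ (1)³·16 / (12·4²) = 16/192 = 0.08333.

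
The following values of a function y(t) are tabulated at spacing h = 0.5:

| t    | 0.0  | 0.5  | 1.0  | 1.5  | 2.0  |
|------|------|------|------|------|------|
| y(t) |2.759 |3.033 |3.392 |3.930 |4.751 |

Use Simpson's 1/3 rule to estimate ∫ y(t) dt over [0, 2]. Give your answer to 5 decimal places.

h = 0.5, n = 4.
(h/3)·[y₀ + 4y₁ + 2y₂ + 4y₃ + y₄] = 0.166667·(42.146) = 7.02433.

7.02433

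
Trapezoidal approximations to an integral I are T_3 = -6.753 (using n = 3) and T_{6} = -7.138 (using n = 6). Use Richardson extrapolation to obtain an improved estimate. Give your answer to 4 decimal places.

-7.2663

R = (4·T_{6} − T_3) / 3 = (4·(-7.138) − (-6.753))/3 = (-21.799)/3 = -7.2663.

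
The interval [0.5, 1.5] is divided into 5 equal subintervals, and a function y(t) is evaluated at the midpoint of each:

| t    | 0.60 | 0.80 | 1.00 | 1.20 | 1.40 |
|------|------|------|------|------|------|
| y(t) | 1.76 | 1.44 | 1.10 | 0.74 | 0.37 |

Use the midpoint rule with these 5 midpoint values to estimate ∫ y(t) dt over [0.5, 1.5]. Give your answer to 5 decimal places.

h = 0.2, n = 5.
h·[y(m₁) + y(m₂) + y(m₃) + y(m₄) + y(m₅)] = 0.2·(5.41) = 1.08200.

1.08200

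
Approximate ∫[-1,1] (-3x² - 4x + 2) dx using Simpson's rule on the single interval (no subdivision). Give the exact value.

2

S = (b−a)/6 · [f(-1) + 4f(0) + f(1)] = 0.333333·[3 + 4·2 + (-5)] = 2.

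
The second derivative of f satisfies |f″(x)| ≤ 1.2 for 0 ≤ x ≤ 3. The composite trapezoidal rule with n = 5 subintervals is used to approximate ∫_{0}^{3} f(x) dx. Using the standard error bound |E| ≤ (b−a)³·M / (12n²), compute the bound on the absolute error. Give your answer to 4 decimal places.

|E| ≤ (3)³·1.2 / (12·5²) = 32.4/300 = 0.1080.

0.1080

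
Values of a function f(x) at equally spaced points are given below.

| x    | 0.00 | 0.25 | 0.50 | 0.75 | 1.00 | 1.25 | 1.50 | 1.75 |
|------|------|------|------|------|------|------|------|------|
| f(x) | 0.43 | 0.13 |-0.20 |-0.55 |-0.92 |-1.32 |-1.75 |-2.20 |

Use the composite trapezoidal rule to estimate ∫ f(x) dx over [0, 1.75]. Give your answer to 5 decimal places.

h = 0.25, n = 7.
(h/2)·[y₀ + 2y₁ + 2y₂ + 2y₃ + 2y₄ + 2y₅ + 2y₆ + y₇] = 0.125·(-10.99) = -1.37375.

-1.37375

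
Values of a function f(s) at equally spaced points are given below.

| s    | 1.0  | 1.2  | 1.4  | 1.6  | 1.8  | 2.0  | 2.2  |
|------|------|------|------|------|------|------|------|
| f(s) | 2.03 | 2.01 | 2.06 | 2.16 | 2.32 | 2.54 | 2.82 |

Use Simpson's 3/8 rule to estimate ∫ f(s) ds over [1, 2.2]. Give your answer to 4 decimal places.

h = 0.2, n = 6.
(3h/8)·[y₀ + 3y₁ + 3y₂ + 2y₃ + 3y₄ + 3y₅ + y₆] = 0.075·(35.96) = 2.6970.

2.6970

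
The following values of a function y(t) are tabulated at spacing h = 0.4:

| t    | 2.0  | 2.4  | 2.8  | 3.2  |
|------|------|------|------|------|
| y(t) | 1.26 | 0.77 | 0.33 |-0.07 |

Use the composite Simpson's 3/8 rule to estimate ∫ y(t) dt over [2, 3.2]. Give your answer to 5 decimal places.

0.67350

h = 0.4, n = 3.
(3h/8)·[y₀ + 3y₁ + 3y₂ + y₃] = 0.15·(4.49) = 0.67350.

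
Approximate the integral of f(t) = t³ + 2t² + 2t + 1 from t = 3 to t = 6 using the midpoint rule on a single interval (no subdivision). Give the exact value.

M = (b−a)·f(4.5) = 3·(141.625) = 424.875.

424.875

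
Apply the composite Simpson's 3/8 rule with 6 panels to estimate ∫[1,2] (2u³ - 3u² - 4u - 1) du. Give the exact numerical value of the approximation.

h = (2 − 1)/6 = 0.166667.
Nodes u₀,…,u₆ = 1, 1.166667, 1.333333, 1.5, 1.666667, 1.833333, 2.
f(u) = 2u³ - 3u² - 4u - 1: f₀=-6, f₁=-6.574074, f₂=-6.925926, f₃=-7, f₄=-6.740741, f₅=-6.092593, f₆=-5.
(3h/8)·[f₀ + 3f₁ + 3f₂ + 2f₃ + 3f₄ + 3f₅ + f₆] = 0.0625·(-104) = -6.5.

-6.5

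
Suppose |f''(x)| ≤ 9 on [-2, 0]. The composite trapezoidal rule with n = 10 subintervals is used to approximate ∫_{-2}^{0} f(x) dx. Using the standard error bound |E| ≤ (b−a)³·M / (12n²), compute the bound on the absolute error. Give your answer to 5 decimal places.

0.06000

|E| ≤ (2)³·9 / (12·10²) = 72/1200 = 0.06000.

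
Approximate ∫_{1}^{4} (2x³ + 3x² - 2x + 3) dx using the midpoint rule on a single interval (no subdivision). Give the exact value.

144

M = (b−a)·f(2.5) = 3·(48) = 144.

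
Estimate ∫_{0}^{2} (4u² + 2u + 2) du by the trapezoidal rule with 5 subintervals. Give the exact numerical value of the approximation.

18.88

h = (2 − 0)/5 = 0.4.
Nodes u₀,…,u₅ = 0, 0.4, 0.8, 1.2, 1.6, 2.
f(u) = 4u² + 2u + 2: f₀=2, f₁=3.44, f₂=6.16, f₃=10.16, f₄=15.44, f₅=22.
(h/2)·[f₀ + 2f₁ + 2f₂ + 2f₃ + 2f₄ + f₅] = 0.2·(94.4) = 18.88.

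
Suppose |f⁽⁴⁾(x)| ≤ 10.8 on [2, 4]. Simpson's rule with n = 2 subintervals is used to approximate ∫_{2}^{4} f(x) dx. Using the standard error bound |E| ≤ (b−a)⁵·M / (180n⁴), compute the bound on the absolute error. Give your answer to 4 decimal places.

|E| ≤ (2)⁵·10.8 / (180·2⁴) = 345.6/2880 = 0.1200.

0.1200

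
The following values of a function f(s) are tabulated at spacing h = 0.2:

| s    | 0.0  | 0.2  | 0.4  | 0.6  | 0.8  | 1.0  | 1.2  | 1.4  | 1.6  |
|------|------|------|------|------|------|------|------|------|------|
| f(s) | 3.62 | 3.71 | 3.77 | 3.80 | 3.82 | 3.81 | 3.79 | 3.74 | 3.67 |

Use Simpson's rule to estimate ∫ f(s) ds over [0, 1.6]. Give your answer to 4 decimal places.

h = 0.2, n = 8.
(h/3)·[y₀ + 4y₁ + 2y₂ + 4y₃ + 2y₄ + 4y₅ + 2y₆ + 4y₇ + y₈] = 0.066667·(90.29) = 6.0193.

6.0193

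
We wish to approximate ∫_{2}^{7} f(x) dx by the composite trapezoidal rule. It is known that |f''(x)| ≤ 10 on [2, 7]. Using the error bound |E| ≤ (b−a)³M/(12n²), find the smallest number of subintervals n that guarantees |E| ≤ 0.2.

Need 1250/(12n²) ≤ 0.2.
n² ≥ 1250/(12·0.2) = 520.833 ⇒ n ≥ 22.8218, so the smallest n is 23.

23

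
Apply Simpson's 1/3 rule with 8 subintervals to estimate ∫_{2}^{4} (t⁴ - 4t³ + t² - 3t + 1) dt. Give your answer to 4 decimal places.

-38.9323

h = (4 − 2)/8 = 0.25.
Nodes t₀,…,t₈ = 2, 2.25, 2.5, 2.75, 3, 3.25, 3.5, 3.75, 4.
f(t) = t⁴ - 4t³ + t² - 3t + 1: f₀=-17, f₁=-20.62109375, f₂=-23.6875, f₃=-25.68359375, f₄=-26, f₅=-23.93359375, f₆=-18.6875, f₇=-9.37109375, f₈=5.
(h/3)·[f₀ + 4f₁ + 2f₂ + 4f₃ + 2f₄ + 4f₅ + 2f₆ + 4f₇ + f₈] = 0.083333·(-467.1875) = -38.9323.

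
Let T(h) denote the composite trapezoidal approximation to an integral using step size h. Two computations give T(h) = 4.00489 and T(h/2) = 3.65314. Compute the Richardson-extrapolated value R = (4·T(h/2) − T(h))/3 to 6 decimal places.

R = (4·T(h/2) − T(h)) / 3 = (4·3.65314 − 4.00489)/3 = (10.60767)/3 = 3.535890.

3.535890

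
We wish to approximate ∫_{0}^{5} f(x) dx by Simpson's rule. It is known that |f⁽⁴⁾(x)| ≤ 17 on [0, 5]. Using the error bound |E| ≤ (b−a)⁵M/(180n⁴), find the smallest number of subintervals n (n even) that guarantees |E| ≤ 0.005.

16

Need 53125/(180n⁴) ≤ 0.005.
n⁴ ≥ 53125/(180·0.005) = 59027.8 ⇒ n ≥ 15.5871, so the smallest even n is 16. (n must be even for Simpson's rule.)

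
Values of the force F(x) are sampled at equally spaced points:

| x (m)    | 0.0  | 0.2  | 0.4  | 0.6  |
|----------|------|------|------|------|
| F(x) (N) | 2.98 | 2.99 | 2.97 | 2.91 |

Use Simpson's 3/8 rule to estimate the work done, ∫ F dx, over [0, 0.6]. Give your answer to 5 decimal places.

1.78275

h = 0.2, n = 3.
(3h/8)·[y₀ + 3y₁ + 3y₂ + y₃] = 0.075·(23.77) = 1.78275.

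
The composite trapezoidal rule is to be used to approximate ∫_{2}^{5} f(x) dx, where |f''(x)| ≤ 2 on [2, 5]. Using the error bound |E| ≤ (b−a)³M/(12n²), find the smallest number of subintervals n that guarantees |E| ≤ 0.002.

48

Need 54/(12n²) ≤ 0.002.
n² ≥ 54/(12·0.002) = 2250 ⇒ n ≥ 47.4342, so the smallest n is 48.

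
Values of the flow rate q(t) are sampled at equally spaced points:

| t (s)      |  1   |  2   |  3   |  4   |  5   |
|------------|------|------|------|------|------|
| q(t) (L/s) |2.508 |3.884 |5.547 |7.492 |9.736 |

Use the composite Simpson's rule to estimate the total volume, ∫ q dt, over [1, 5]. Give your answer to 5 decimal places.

22.94733

h = 1, n = 4.
(h/3)·[y₀ + 4y₁ + 2y₂ + 4y₃ + y₄] = 0.333333·(68.842) = 22.94733.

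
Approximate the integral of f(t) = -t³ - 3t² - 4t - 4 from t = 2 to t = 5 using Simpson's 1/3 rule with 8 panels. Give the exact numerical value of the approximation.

-323.25

h = (5 − 2)/8 = 0.375.
Nodes t₀,…,t₈ = 2, 2.375, 2.75, 3.125, 3.5, 3.875, 4.25, 4.625, 5.
f(t) = -t³ - 3t² - 4t - 4: f₀=-32, f₁=-43.818359375, f₂=-58.484375, f₃=-76.314453125, f₄=-97.625, f₅=-122.732421875, f₆=-151.953125, f₇=-185.603515625, f₈=-224.
(h/3)·[f₀ + 4f₁ + 2f₂ + 4f₃ + 2f₄ + 4f₅ + 2f₆ + 4f₇ + f₈] = 0.125·(-2586) = -323.25.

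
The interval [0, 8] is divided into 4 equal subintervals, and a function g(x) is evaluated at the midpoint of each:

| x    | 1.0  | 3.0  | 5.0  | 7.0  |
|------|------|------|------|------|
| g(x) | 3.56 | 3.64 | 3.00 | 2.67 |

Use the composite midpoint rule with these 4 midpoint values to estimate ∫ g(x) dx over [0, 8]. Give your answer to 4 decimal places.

25.7400

h = 2, n = 4.
h·[y(m₁) + y(m₂) + y(m₃) + y(m₄)] = 2·(12.87) = 25.7400.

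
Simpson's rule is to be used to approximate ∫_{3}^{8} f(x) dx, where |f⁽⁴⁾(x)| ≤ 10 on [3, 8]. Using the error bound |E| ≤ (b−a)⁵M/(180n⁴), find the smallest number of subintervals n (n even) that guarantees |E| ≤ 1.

Need 31250/(180n⁴) ≤ 1.
n⁴ ≥ 31250/(180·1) = 173.611 ⇒ n ≥ 3.6299, so the smallest even n is 4. (n must be even for Simpson's rule.)

4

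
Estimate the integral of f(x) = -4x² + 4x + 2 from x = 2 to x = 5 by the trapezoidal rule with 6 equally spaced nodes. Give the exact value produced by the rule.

h = (5 − 2)/5 = 0.6.
Nodes x₀,…,x₅ = 2, 2.6, 3.2, 3.8, 4.4, 5.
f(x) = -4x² + 4x + 2: f₀=-6, f₁=-14.64, f₂=-26.16, f₃=-40.56, f₄=-57.84, f₅=-78.
(h/2)·[f₀ + 2f₁ + 2f₂ + 2f₃ + 2f₄ + f₅] = 0.3·(-362.4) = -108.72.

-108.72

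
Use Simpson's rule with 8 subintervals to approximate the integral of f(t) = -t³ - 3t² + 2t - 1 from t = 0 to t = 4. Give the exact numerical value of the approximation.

-116

h = (4 − 0)/8 = 0.5.
Nodes t₀,…,t₈ = 0, 0.5, 1, 1.5, 2, 2.5, 3, 3.5, 4.
f(t) = -t³ - 3t² + 2t - 1: f₀=-1, f₁=-0.875, f₂=-3, f₃=-8.125, f₄=-17, f₅=-30.375, f₆=-49, f₇=-73.625, f₈=-105.
(h/3)·[f₀ + 4f₁ + 2f₂ + 4f₃ + 2f₄ + 4f₅ + 2f₆ + 4f₇ + f₈] = 0.166667·(-696) = -116.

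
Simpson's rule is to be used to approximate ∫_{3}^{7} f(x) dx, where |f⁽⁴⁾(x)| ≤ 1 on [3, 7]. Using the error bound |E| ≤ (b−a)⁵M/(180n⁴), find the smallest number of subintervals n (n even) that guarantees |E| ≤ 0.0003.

12

Need 1024/(180n⁴) ≤ 0.0003.
n⁴ ≥ 1024/(180·0.0003) = 18963 ⇒ n ≥ 11.7348, so the smallest even n is 12. (n must be even for Simpson's rule.)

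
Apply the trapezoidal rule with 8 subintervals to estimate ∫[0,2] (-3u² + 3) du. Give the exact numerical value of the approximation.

h = (2 − 0)/8 = 0.25.
Nodes u₀,…,u₈ = 0, 0.25, 0.5, 0.75, 1, 1.25, 1.5, 1.75, 2.
f(u) = -3u² + 3: f₀=3, f₁=2.8125, f₂=2.25, f₃=1.3125, f₄=0, f₅=-1.6875, f₆=-3.75, f₇=-6.1875, f₈=-9.
(h/2)·[f₀ + 2f₁ + 2f₂ + 2f₃ + 2f₄ + 2f₅ + 2f₆ + 2f₇ + f₈] = 0.125·(-16.5) = -2.0625.

-2.0625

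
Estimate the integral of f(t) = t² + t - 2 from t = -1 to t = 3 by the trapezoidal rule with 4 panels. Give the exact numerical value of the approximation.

h = (3 − (-1))/4 = 1.
Nodes t₀,…,t₄ = -1, 0, 1, 2, 3.
f(t) = t² + t - 2: f₀=-2, f₁=-2, f₂=0, f₃=4, f₄=10.
(h/2)·[f₀ + 2f₁ + 2f₂ + 2f₃ + f₄] = 0.5·(12) = 6.

6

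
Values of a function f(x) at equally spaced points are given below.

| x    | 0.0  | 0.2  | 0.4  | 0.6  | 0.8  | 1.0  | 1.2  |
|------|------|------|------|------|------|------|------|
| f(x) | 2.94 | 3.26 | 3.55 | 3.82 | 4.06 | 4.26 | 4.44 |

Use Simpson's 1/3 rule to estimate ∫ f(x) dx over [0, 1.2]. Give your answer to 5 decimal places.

h = 0.2, n = 6.
(h/3)·[y₀ + 4y₁ + 2y₂ + 4y₃ + 2y₄ + 4y₅ + y₆] = 0.066667·(67.96) = 4.53067.

4.53067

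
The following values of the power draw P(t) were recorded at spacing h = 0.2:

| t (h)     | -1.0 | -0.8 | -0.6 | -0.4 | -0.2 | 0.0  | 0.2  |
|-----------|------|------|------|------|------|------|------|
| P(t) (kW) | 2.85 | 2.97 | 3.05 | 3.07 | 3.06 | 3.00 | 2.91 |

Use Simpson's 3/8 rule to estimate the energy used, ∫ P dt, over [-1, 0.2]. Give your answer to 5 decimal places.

h = 0.2, n = 6.
(3h/8)·[y₀ + 3y₁ + 3y₂ + 2y₃ + 3y₄ + 3y₅ + y₆] = 0.075·(48.14) = 3.61050.

3.61050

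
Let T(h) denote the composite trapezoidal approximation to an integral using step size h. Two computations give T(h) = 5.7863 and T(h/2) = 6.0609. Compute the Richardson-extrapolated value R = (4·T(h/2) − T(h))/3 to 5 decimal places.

R = (4·T(h/2) − T(h)) / 3 = (4·6.0609 − 5.7863)/3 = (18.4573)/3 = 6.15243.

6.15243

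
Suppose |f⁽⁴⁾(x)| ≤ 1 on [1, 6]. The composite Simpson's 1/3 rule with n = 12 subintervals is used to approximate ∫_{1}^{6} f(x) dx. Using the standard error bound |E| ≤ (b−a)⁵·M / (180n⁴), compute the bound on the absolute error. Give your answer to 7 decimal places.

|E| ≤ (5)⁵·1 / (180·12⁴) = 3125/3732480 = 0.0008372.

0.0008372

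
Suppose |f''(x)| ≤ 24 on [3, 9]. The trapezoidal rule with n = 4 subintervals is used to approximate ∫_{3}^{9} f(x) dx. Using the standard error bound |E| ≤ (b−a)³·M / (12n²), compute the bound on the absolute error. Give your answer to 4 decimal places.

27.0000

|E| ≤ (6)³·24 / (12·4²) = 5184/192 = 27.0000.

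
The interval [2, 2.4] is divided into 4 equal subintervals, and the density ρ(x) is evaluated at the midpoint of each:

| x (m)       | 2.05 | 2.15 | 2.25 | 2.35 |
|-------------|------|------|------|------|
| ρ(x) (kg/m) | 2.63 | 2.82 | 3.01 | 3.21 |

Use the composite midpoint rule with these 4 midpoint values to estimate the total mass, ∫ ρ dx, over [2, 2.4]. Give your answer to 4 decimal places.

h = 0.1, n = 4.
h·[y(m₁) + y(m₂) + y(m₃) + y(m₄)] = 0.1·(11.67) = 1.1670.

1.1670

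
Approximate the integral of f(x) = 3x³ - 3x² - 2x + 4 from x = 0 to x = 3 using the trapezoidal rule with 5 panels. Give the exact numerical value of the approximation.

h = (3 − 0)/5 = 0.6.
Nodes x₀,…,x₅ = 0, 0.6, 1.2, 1.8, 2.4, 3.
f(x) = 3x³ - 3x² - 2x + 4: f₀=4, f₁=2.368, f₂=2.464, f₃=8.176, f₄=23.392, f₅=52.
(h/2)·[f₀ + 2f₁ + 2f₂ + 2f₃ + 2f₄ + f₅] = 0.3·(128.8) = 38.64.

38.64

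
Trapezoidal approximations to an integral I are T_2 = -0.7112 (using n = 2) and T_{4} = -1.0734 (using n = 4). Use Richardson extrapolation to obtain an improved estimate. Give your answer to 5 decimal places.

-1.19413

R = (4·T_{4} − T_2) / 3 = (4·(-1.0734) − (-0.7112))/3 = (-3.5824)/3 = -1.19413.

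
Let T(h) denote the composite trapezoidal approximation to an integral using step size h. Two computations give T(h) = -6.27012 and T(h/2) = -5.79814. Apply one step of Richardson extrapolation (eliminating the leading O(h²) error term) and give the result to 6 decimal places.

R = (4·T(h/2) − T(h)) / 3 = (4·(-5.79814) − (-6.27012))/3 = (-16.92244)/3 = -5.640813.

-5.640813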